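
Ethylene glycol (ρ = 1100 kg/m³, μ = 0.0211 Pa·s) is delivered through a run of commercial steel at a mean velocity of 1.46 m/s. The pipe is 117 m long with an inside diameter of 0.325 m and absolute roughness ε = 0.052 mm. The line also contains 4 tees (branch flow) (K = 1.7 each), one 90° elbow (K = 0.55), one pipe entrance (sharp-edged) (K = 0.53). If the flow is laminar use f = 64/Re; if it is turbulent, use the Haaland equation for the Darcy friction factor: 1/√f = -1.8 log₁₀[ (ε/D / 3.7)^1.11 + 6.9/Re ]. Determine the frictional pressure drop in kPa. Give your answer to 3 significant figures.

Reynolds number Re = ρVD/μ = 1100 · 1.46 · 0.325 / 0.0211 = 2.474e+04.
Re > 4000 → turbulent. Relative roughness ε/D = 5.2e-05/0.325 = 0.00016. Haaland: 1/√f = -1.8 log₁₀[(0.00016/3.7)^1.11 + 6.9/2.474e+04] = -1.8 log₁₀[1.43e-05 + 0.000279] = 6.359, so f = 0.02473.
Total minor-loss coefficient ΣK = 4·1.7 + 1·0.55 + 1·0.53 = 7.88.
ΔP = [f·L/D + ΣK]·(ρV²/2) = [0.02473·117/0.325 + 7.88]·(1100·1.46²/2) = [8.903 + 7.88]·1172 = 1.968e+04 Pa.
ΔP = 1.968e+04 Pa = 19.7 kPa.

ΔP ≈ 19.7 kPa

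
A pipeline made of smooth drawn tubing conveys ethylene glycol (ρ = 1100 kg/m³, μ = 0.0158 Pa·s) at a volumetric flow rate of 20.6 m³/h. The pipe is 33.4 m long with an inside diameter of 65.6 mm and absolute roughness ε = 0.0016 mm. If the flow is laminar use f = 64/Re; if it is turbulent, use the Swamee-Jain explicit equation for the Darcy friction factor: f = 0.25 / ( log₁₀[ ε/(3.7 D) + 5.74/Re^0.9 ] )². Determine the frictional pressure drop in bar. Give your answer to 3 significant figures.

ΔP ≈ 0.267 bar

Q = 20.6 m³/h = 20.6/3600 = 0.005722 m³/s.
Cross-sectional area A = πD²/4 = π(0.0656)²/4 = 0.00338 m²; mean velocity V = Q/A = 0.005722/0.00338 = 1.693 m/s.
Reynolds number Re = ρVD/μ = 1100 · 1.693 · 0.0656 / 0.0158 = 7732.
Re > 4000 → turbulent. Relative roughness ε/D = 1.6e-06/0.0656 = 2.44e-05. Swamee-Jain: f = 0.25/(log₁₀[2.44e-05/3.7 + 5.74/7732^0.9])² = 0.25/(log₁₀[6.59e-06 + 0.00182])² = 0.25/(-2.739)² = 0.03332.
Darcy-Weisbach: ΔP = f(L/D)(ρV²/2) = 0.03332·(33.4/0.0656)·(1100·1.693²/2) = 0.03332·509.1·1577 = 2.675e+04 Pa.
ΔP = 2.675e+04 Pa = 0.267 bar.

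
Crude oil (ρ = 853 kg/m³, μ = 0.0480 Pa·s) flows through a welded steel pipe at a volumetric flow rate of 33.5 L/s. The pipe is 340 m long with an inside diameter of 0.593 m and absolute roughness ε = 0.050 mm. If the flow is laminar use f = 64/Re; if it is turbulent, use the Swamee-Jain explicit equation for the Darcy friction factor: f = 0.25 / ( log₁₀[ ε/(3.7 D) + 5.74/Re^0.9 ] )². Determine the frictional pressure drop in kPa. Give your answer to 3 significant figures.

Q = 33.5 L/s = 33.5/1000 = 0.0335 m³/s.
Cross-sectional area A = πD²/4 = π(0.593)²/4 = 0.2762 m²; mean velocity V = Q/A = 0.0335/0.2762 = 0.1213 m/s.
Reynolds number Re = ρVD/μ = 853 · 0.1213 · 0.593 / 0.048 = 1278.
Re < 2300 → laminar flow, so f = 64/Re = 64/1278 = 0.05007 (the turbulent correlation is not needed).
Darcy-Weisbach: ΔP = f(L/D)(ρV²/2) = 0.05007·(340/0.593)·(853·0.1213²/2) = 0.05007·573.4·6.275 = 180.1 Pa.
ΔP = 180.1 Pa = 0.180 kPa.

ΔP ≈ 0.180 kPa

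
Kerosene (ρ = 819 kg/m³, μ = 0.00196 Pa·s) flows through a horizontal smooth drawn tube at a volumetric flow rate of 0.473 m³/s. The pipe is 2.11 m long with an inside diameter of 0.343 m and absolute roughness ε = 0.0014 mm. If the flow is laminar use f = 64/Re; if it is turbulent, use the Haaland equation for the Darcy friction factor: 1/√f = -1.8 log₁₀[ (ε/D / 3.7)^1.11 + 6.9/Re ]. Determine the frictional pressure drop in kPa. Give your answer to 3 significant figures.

Cross-sectional area A = πD²/4 = π(0.343)²/4 = 0.0924 m²; mean velocity V = Q/A = 0.473/0.0924 = 5.119 m/s.
Reynolds number Re = ρVD/μ = 819 · 5.119 · 0.343 / 0.00196 = 7.337e+05.
Re > 4000 → turbulent. Relative roughness ε/D = 1.4e-06/0.343 = 4.08e-06. Haaland: 1/√f = -1.8 log₁₀[(4.08e-06/3.7)^1.11 + 6.9/7.337e+05] = -1.8 log₁₀[2.44e-07 + 9.4e-06] = 9.028, so f = 0.01227.
Darcy-Weisbach: ΔP = f(L/D)(ρV²/2) = 0.01227·(2.11/0.343)·(819·5.119²/2) = 0.01227·6.152·1.073e+04 = 809.9 Pa.
ΔP = 809.9 Pa = 0.810 kPa.

ΔP ≈ 0.810 kPa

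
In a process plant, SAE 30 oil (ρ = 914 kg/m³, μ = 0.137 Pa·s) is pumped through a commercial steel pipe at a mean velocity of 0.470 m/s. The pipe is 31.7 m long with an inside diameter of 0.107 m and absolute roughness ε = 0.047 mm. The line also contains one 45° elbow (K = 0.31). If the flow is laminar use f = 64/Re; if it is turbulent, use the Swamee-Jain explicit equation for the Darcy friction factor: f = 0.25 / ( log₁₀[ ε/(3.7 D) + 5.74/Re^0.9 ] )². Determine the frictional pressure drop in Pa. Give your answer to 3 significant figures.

ΔP ≈ 5740 Pa

Reynolds number Re = ρVD/μ = 914 · 0.47 · 0.107 / 0.137 = 335.5.
Re < 2300 → laminar flow, so f = 64/Re = 64/335.5 = 0.1908 (the turbulent correlation is not needed).
Total minor-loss coefficient ΣK = 1·0.31 = 0.31.
ΔP = [f·L/D + ΣK]·(ρV²/2) = [0.1908·31.7/0.107 + 0.31]·(914·0.47²/2) = [56.51 + 0.31]·101 = 5736 Pa.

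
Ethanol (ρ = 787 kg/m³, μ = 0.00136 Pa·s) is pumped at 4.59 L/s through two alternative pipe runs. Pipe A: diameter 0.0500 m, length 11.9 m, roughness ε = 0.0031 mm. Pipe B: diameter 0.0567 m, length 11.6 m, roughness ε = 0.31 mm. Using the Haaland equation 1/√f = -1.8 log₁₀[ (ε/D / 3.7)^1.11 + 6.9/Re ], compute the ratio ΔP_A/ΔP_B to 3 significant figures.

Pipe A: V = Q/A = 0.00459/0.001963 = 2.338 m/s; Re = 6.764e+04; ε/D = 6.2e-05; Haaland → f = 0.01958; ΔP_A = f(L/D)(ρV²/2) = 1.002e+04 Pa.
Pipe B: V = Q/A = 0.00459/0.002525 = 1.818 m/s; Re = 5.965e+04; ε/D = 0.00547; Haaland → f = 0.03259; ΔP_B = f(L/D)(ρV²/2) = 8671 Pa.
ΔP_A/ΔP_B = 1.002e+04/8671 = 1.16.

ΔP_A/ΔP_B ≈ 1.16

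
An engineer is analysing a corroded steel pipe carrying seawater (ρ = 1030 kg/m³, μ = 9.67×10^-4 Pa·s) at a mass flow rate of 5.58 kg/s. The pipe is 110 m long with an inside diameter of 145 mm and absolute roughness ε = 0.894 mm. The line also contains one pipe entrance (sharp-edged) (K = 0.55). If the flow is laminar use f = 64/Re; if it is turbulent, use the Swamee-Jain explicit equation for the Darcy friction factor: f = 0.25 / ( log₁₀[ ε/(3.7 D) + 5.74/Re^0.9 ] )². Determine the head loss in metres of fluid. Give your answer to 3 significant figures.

h_f ≈ 0.146 m

A = πD²/4 = π(0.145)²/4 = 0.01651 m²; mean velocity V = ṁ/(ρA) = 5.58/(1030 · 0.01651) = 0.3281 m/s.
Reynolds number Re = ρVD/μ = 1030 · 0.3281 · 0.145 / 0.000967 = 5.067e+04.
Re > 4000 → turbulent. Relative roughness ε/D = 0.000894/0.145 = 0.00617. Swamee-Jain: f = 0.25/(log₁₀[0.00617/3.7 + 5.74/5.067e+04^0.9])² = 0.25/(log₁₀[0.00167 + 0.000335])² = 0.25/(-2.699)² = 0.03433.
Total minor-loss coefficient ΣK = 1·0.55 = 0.55.
ΔP = [f·L/D + ΣK]·(ρV²/2) = [0.03433·110/0.145 + 0.55]·(1030·0.3281²/2) = [26.04 + 0.55]·55.43 = 1474 Pa.
Head loss h_f = ΔP/(ρg) = 1474/(1030·9.81) = 0.146 m.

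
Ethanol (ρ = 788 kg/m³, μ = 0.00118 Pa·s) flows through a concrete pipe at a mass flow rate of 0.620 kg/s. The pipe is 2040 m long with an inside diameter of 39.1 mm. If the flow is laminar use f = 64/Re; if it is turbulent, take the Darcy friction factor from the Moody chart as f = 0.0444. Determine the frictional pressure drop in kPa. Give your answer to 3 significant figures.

A = πD²/4 = π(0.0391)²/4 = 0.001201 m²; mean velocity V = ṁ/(ρA) = 0.62/(788 · 0.001201) = 0.6553 m/s.
Reynolds number Re = ρVD/μ = 788 · 0.6553 · 0.0391 / 0.00118 = 1.711e+04.
Re > 4000 → turbulent; use the Moody-chart value f = 0.0444.
Darcy-Weisbach: ΔP = f(L/D)(ρV²/2) = 0.0444·(2040/0.0391)·(788·0.6553²/2) = 0.0444·5.217e+04·169.2 = 3.919e+05 Pa.
ΔP = 3.919e+05 Pa = 392 kPa.

ΔP ≈ 392 kPa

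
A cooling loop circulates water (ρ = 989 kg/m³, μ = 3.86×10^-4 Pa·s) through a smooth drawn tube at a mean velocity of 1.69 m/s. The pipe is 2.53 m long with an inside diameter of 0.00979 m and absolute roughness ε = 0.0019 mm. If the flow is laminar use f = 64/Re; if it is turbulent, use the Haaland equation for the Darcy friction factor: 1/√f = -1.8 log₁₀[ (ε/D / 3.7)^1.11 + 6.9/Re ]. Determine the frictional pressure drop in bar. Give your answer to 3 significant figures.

Reynolds number Re = ρVD/μ = 989 · 1.69 · 0.00979 / 0.000386 = 4.239e+04.
Re > 4000 → turbulent. Relative roughness ε/D = 1.9e-06/0.00979 = 0.000194. Haaland: 1/√f = -1.8 log₁₀[(0.000194/3.7)^1.11 + 6.9/4.239e+04] = -1.8 log₁₀[1.77e-05 + 0.000163] = 6.738, so f = 0.02202.
Darcy-Weisbach: ΔP = f(L/D)(ρV²/2) = 0.02202·(2.53/0.00979)·(989·1.69²/2) = 0.02202·258.4·1412 = 8039 Pa.
ΔP = 8039 Pa = 0.0804 bar.

ΔP ≈ 0.0804 bar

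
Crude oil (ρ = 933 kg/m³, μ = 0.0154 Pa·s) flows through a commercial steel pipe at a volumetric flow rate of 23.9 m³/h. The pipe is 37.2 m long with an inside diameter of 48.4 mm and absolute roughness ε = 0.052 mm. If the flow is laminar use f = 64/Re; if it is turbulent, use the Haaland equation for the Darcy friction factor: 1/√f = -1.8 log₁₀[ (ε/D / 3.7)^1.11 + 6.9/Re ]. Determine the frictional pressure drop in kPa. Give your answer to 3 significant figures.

Q = 23.9 m³/h = 23.9/3600 = 0.006639 m³/s.
Cross-sectional area A = πD²/4 = π(0.0484)²/4 = 0.00184 m²; mean velocity V = Q/A = 0.006639/0.00184 = 3.608 m/s.
Reynolds number Re = ρVD/μ = 933 · 3.608 · 0.0484 / 0.0154 = 1.058e+04.
Re > 4000 → turbulent. Relative roughness ε/D = 5.2e-05/0.0484 = 0.00107. Haaland: 1/√f = -1.8 log₁₀[(0.00107/3.7)^1.11 + 6.9/1.058e+04] = -1.8 log₁₀[0.000119 + 0.000652] = 5.604, so f = 0.03185.
Darcy-Weisbach: ΔP = f(L/D)(ρV²/2) = 0.03185·(37.2/0.0484)·(933·3.608²/2) = 0.03185·768.6·6074 = 1.487e+05 Pa.
ΔP = 1.487e+05 Pa = 149 kPa.

ΔP ≈ 149 kPa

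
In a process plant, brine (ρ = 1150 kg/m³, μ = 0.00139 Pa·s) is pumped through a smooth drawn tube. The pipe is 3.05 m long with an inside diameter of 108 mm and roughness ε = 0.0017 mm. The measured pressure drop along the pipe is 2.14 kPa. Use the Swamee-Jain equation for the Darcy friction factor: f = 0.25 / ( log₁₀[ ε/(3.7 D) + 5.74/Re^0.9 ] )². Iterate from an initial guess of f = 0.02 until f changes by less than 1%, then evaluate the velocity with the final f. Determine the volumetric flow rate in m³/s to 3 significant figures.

Rearranging Darcy-Weisbach: V = √(2·ΔP·D/(f·L·ρ)). With ε/D = 1.7e-06/0.108 = 1.57e-05, iterate starting from f = 0.02:
  f = 0.02 → V = √(2·2140·0.108/(0.02·3.05·1150)) = 2.567 m/s; Re = ρVD/μ = 2.294e+05; f → 0.01528
  f = 0.01528 → V = 2.937 m/s; Re = 2.624e+05; f → 0.01491
  f = 0.01491 → V = 2.973 m/s; Re = 2.656e+05; f → 0.01488
Converged (Δf/f < 1%). With the final f = 0.01488: V = √(2·2140·0.108/(0.01488·3.05·1150)) = 2.976 m/s.
Q = V·A = 2.976·(π/4·0.108²) = 0.02726 m³/s = 0.0273 m³/s.

Q ≈ 0.0273 m³/s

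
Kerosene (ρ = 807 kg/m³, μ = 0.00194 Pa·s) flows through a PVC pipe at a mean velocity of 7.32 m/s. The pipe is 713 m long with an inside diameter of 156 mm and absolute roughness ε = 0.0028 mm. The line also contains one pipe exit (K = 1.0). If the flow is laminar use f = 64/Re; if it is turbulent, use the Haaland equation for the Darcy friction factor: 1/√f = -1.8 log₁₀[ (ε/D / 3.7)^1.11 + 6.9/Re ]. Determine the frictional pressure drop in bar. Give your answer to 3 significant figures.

Reynolds number Re = ρVD/μ = 807 · 7.32 · 0.156 / 0.00194 = 4.75e+05.
Re > 4000 → turbulent. Relative roughness ε/D = 2.8e-06/0.156 = 1.79e-05. Haaland: 1/√f = -1.8 log₁₀[(1.79e-05/3.7)^1.11 + 6.9/4.75e+05] = -1.8 log₁₀[1.26e-06 + 1.45e-05] = 8.643, so f = 0.01339.
Total minor-loss coefficient ΣK = 1·1 = 1.
ΔP = [f·L/D + ΣK]·(ρV²/2) = [0.01339·713/0.156 + 1]·(807·7.32²/2) = [61.18 + 1]·2.162e+04 = 1.344e+06 Pa.
ΔP = 1.344e+06 Pa = 13.4 bar.

ΔP ≈ 13.4 bar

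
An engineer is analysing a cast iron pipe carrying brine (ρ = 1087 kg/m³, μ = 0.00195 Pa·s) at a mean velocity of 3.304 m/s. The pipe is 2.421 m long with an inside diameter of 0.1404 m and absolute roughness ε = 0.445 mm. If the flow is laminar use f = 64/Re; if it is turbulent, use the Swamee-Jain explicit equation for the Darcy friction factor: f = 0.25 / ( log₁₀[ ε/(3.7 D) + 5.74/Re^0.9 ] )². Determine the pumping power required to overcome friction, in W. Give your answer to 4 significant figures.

P ≈ 142.5 W

Reynolds number Re = ρVD/μ = 1087 · 3.304 · 0.1404 / 0.00195 = 2.586e+05.
Re > 4000 → turbulent. Relative roughness ε/D = 0.000445/0.1404 = 0.00317. Swamee-Jain: f = 0.25/(log₁₀[0.00317/3.7 + 5.74/2.586e+05^0.9])² = 0.25/(log₁₀[0.000857 + 7.72e-05])² = 0.25/(-3.03)² = 0.02724.
Darcy-Weisbach: ΔP = f(L/D)(ρV²/2) = 0.02724·(2.421/0.1404)·(1087·3.304²/2) = 0.02724·17.24·5933 = 2786 Pa.
Q = V·A = 3.304·0.01548 = 0.05115 m³/s.
Pumping power P = QΔP = 0.05115·2786 = 142.53 W = 142.5 W.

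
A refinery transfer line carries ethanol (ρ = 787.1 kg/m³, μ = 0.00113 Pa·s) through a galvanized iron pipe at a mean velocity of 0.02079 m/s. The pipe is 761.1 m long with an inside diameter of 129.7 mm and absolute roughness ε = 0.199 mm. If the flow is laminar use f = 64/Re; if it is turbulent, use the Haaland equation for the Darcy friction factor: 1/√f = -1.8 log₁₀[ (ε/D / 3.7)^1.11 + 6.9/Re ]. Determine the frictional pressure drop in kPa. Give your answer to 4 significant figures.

ΔP ≈ 0.03401 kPa

Reynolds number Re = ρVD/μ = 787.1 · 0.02079 · 0.1297 / 0.00113 = 1878.
Re < 2300 → laminar flow, so f = 64/Re = 64/1878 = 0.03407 (the turbulent correlation is not needed).
Darcy-Weisbach: ΔP = f(L/D)(ρV²/2) = 0.03407·(761.1/0.1297)·(787.1·0.02079²/2) = 0.03407·5868·0.1701 = 34.01 Pa.
ΔP = 34.01 Pa = 0.03401 kPa.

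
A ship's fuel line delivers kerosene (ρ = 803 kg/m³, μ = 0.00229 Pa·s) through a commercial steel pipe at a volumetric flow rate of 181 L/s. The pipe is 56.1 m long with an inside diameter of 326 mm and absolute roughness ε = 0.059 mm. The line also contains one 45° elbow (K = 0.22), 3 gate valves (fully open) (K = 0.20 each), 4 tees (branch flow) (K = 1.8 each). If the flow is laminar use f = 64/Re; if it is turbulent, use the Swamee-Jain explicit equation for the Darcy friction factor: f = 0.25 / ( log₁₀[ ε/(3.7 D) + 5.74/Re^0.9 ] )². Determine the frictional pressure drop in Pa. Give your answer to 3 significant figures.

ΔP ≈ 20500 Pa

Q = 181 L/s = 181/1000 = 0.181 m³/s.
Cross-sectional area A = πD²/4 = π(0.326)²/4 = 0.08347 m²; mean velocity V = Q/A = 0.181/0.08347 = 2.168 m/s.
Reynolds number Re = ρVD/μ = 803 · 2.168 · 0.326 / 0.00229 = 2.479e+05.
Re > 4000 → turbulent. Relative roughness ε/D = 5.9e-05/0.326 = 0.000181. Swamee-Jain: f = 0.25/(log₁₀[0.000181/3.7 + 5.74/2.479e+05^0.9])² = 0.25/(log₁₀[4.89e-05 + 8.02e-05])² = 0.25/(-3.889)² = 0.01653.
Total minor-loss coefficient ΣK = 1·0.22 + 3·0.2 + 4·1.8 = 8.02.
ΔP = [f·L/D + ΣK]·(ρV²/2) = [0.01653·56.1/0.326 + 8.02]·(803·2.168²/2) = [2.844 + 8.02]·1888 = 2.051e+04 Pa.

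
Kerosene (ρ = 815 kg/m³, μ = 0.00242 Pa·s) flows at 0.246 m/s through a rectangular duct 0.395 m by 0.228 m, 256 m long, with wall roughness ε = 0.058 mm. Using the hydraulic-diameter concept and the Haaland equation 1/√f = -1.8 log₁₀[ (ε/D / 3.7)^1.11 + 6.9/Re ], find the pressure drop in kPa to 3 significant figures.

ΔP ≈ 0.546 kPa

Hydraulic diameter D_h = 4A/P = 4·(0.395·0.228)/(2·(0.395+0.228)) = 0.3602/1.246 = 0.2891 m.
Re = ρVD_h/μ = 815·0.246·0.2891/0.00242 = 2.395e+04.
ε/D_h = 5.8e-05/0.2891 = 0.000201; Haaland gives 1/√f = -1.8 log₁₀[1.84e-05+0.000288] = 6.324, so f = 0.025.
ΔP = f(L/D_h)(ρV²/2) = 0.025·256/0.2891·24.66 = 545.9 Pa.
ΔP = 0.546 kPa.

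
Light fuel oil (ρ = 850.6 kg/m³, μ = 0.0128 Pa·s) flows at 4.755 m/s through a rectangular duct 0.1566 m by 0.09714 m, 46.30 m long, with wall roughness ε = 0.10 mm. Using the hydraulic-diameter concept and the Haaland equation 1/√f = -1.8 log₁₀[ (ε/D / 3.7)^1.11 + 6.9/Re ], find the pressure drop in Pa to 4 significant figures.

Hydraulic diameter D_h = 4A/P = 4·(0.1566·0.09714)/(2·(0.1566+0.09714)) = 0.06085/0.5075 = 0.1199 m.
Re = ρVD_h/μ = 850.6·4.755·0.1199/0.0128 = 3.789e+04.
ε/D_h = 0.0001/0.1199 = 0.000834; Haaland gives 1/√f = -1.8 log₁₀[8.95e-05+0.000182] = 6.419, so f = 0.02427.
ΔP = f(L/D_h)(ρV²/2) = 0.02427·46.3/0.1199·9616 = 9.012e+04 Pa.

ΔP ≈ 90120 Pa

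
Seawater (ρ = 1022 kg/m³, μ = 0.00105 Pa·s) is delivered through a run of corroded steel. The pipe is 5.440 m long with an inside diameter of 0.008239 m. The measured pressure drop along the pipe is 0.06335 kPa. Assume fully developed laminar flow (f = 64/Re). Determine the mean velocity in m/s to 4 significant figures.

V ≈ 0.02353 m/s

For laminar flow, f = 64/Re with Re = ρVD/μ, so Darcy-Weisbach reduces to ΔP = 32μLV/D². Solving for V: V = ΔP·D²/(32μL) = 63.35·(0.008239)²/(32·0.00105·5.44) = 0.02353 m/s.
Check: Re = ρVD/μ = 1022·0.02353·0.008239/0.00105 = 188.7 < 2300, so the laminar assumption holds.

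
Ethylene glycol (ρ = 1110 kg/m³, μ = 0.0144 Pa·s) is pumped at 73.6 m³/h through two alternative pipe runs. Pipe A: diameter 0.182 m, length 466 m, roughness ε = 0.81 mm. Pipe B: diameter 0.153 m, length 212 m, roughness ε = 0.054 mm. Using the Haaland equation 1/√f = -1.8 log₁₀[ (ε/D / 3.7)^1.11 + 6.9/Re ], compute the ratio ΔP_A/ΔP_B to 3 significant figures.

Pipe A: V = Q/A = 0.02044/0.02602 = 0.7859 m/s; Re = 1.102e+04; ε/D = 0.00445; Haaland → f = 0.03618; ΔP_A = f(L/D)(ρV²/2) = 3.175e+04 Pa.
Pipe B: V = Q/A = 0.02044/0.01839 = 1.112 m/s; Re = 1.311e+04; ε/D = 0.000353; Haaland → f = 0.0292; ΔP_B = f(L/D)(ρV²/2) = 2.776e+04 Pa.
ΔP_A/ΔP_B = 3.175e+04/2.776e+04 = 1.14.

ΔP_A/ΔP_B ≈ 1.14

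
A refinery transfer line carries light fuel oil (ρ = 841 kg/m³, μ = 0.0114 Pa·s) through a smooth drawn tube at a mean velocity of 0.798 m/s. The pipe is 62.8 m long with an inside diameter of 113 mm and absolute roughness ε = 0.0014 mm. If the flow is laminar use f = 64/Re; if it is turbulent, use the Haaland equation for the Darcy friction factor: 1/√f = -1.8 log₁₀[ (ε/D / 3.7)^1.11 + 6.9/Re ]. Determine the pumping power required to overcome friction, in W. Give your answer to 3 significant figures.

P ≈ 41.3 W

Reynolds number Re = ρVD/μ = 841 · 0.798 · 0.113 / 0.0114 = 6652.
Re > 4000 → turbulent. Relative roughness ε/D = 1.4e-06/0.113 = 1.24e-05. Haaland: 1/√f = -1.8 log₁₀[(1.24e-05/3.7)^1.11 + 6.9/6652] = -1.8 log₁₀[8.37e-07 + 0.00104] = 5.371, so f = 0.03467.
Darcy-Weisbach: ΔP = f(L/D)(ρV²/2) = 0.03467·(62.8/0.113)·(841·0.798²/2) = 0.03467·555.8·267.8 = 5159 Pa.
Q = V·A = 0.798·0.01003 = 0.008003 m³/s.
Pumping power P = QΔP = 0.008003·5159 = 41.29 W = 41.3 W.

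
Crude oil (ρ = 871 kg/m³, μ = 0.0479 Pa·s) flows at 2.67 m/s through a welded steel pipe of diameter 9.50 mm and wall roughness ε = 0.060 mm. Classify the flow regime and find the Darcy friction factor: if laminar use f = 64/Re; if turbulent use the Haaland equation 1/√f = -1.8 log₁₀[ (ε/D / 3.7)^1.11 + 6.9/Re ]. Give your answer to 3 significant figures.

Re = ρVD/μ = 871·2.67·0.0095/0.0479 = 461.2.
Re < 2300 → laminar, so f = 64/Re = 0.1388 (roughness is irrelevant in laminar flow).

f ≈ 0.139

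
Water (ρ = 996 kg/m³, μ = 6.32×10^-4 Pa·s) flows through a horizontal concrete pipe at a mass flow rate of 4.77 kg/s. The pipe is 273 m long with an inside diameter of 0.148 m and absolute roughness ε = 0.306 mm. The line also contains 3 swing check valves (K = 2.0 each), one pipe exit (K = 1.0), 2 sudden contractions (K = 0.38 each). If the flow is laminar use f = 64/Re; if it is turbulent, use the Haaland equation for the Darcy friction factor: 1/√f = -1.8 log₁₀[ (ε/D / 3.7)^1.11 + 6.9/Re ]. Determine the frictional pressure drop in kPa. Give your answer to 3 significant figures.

A = πD²/4 = π(0.148)²/4 = 0.0172 m²; mean velocity V = ṁ/(ρA) = 4.77/(996 · 0.0172) = 0.2784 m/s.
Reynolds number Re = ρVD/μ = 996 · 0.2784 · 0.148 / 0.000632 = 6.493e+04.
Re > 4000 → turbulent. Relative roughness ε/D = 0.000306/0.148 = 0.00207. Haaland: 1/√f = -1.8 log₁₀[(0.00207/3.7)^1.11 + 6.9/6.493e+04] = -1.8 log₁₀[0.000245 + 0.000106] = 6.217, so f = 0.02587.
Total minor-loss coefficient ΣK = 3·2 + 1·1 + 2·0.38 = 7.76.
ΔP = [f·L/D + ΣK]·(ρV²/2) = [0.02587·273/0.148 + 7.76]·(996·0.2784²/2) = [47.72 + 7.76]·38.59 = 2141 Pa.
ΔP = 2141 Pa = 2.14 kPa.

ΔP ≈ 2.14 kPa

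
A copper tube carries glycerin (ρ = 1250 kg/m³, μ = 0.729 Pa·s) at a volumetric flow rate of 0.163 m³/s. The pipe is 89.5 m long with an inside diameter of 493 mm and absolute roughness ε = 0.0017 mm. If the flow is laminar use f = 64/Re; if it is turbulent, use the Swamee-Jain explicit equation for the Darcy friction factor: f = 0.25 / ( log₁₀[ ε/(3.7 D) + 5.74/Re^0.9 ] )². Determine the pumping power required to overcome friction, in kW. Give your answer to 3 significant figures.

Cross-sectional area A = πD²/4 = π(0.493)²/4 = 0.1909 m²; mean velocity V = Q/A = 0.163/0.1909 = 0.8539 m/s.
Reynolds number Re = ρVD/μ = 1250 · 0.8539 · 0.493 / 0.729 = 721.8.
Re < 2300 → laminar flow, so f = 64/Re = 64/721.8 = 0.08866 (the turbulent correlation is not needed).
Darcy-Weisbach: ΔP = f(L/D)(ρV²/2) = 0.08866·(89.5/0.493)·(1250·0.8539²/2) = 0.08866·181.5·455.7 = 7335 Pa.
Pumping power P = QΔP = 0.163·7335 = 1196 W = 1.20 kW.

P ≈ 1.20 kW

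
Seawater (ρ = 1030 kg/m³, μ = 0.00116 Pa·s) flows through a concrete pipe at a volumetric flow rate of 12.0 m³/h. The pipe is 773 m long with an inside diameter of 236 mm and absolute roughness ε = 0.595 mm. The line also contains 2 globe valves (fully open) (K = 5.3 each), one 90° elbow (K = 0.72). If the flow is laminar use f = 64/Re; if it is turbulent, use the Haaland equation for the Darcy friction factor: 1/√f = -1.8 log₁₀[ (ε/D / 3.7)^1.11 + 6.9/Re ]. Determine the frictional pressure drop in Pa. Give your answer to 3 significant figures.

ΔP ≈ 342 Pa

Q = 12.0 m³/h = 12.0/3600 = 0.003333 m³/s.
Cross-sectional area A = πD²/4 = π(0.236)²/4 = 0.04374 m²; mean velocity V = Q/A = 0.003333/0.04374 = 0.0762 m/s.
Reynolds number Re = ρVD/μ = 1030 · 0.0762 · 0.236 / 0.00116 = 1.597e+04.
Re > 4000 → turbulent. Relative roughness ε/D = 0.000595/0.236 = 0.00252. Haaland: 1/√f = -1.8 log₁₀[(0.00252/3.7)^1.11 + 6.9/1.597e+04] = -1.8 log₁₀[0.000306 + 0.000432] = 5.638, so f = 0.03146.
Total minor-loss coefficient ΣK = 2·5.3 + 1·0.72 = 11.3.
ΔP = [f·L/D + ΣK]·(ρV²/2) = [0.03146·773/0.236 + 11.3]·(1030·0.0762²/2) = [103 + 11.3]·2.99 = 342 Pa.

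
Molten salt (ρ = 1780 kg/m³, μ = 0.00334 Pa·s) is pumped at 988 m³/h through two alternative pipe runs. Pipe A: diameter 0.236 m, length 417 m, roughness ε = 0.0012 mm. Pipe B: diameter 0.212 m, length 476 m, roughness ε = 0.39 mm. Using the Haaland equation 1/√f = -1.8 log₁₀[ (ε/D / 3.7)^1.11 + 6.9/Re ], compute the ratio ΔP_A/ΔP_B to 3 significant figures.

Pipe A: V = Q/A = 0.2744/0.04374 = 6.274 m/s; Re = 7.891e+05; ε/D = 5.08e-06; Haaland → f = 0.01214; ΔP_A = f(L/D)(ρV²/2) = 7.512e+05 Pa.
Pipe B: V = Q/A = 0.2744/0.0353 = 7.775 m/s; Re = 8.784e+05; ε/D = 0.00184; Haaland → f = 0.02315; ΔP_B = f(L/D)(ρV²/2) = 2.796e+06 Pa.
ΔP_A/ΔP_B = 7.512e+05/2.796e+06 = 0.269.

ΔP_A/ΔP_B ≈ 0.269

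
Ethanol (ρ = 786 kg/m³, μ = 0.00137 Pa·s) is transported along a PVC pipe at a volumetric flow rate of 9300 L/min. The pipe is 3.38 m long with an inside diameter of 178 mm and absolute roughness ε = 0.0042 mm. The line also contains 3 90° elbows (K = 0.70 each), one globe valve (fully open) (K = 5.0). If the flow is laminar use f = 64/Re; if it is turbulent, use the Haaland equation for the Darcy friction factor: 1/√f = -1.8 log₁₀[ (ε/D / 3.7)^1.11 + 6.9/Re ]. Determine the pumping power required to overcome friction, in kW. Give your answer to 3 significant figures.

P ≈ 17.4 kW

Q = 9300 L/min = 9300/60000 = 0.155 m³/s.
Cross-sectional area A = πD²/4 = π(0.178)²/4 = 0.02488 m²; mean velocity V = Q/A = 0.155/0.02488 = 6.229 m/s.
Reynolds number Re = ρVD/μ = 786 · 6.229 · 0.178 / 0.00137 = 6.361e+05.
Re > 4000 → turbulent. Relative roughness ε/D = 4.2e-06/0.178 = 2.36e-05. Haaland: 1/√f = -1.8 log₁₀[(2.36e-05/3.7)^1.11 + 6.9/6.361e+05] = -1.8 log₁₀[1.71e-06 + 1.08e-05] = 8.822, so f = 0.01285.
Total minor-loss coefficient ΣK = 3·0.7 + 1·5 = 7.1.
ΔP = [f·L/D + ΣK]·(ρV²/2) = [0.01285·3.38/0.178 + 7.1]·(786·6.229²/2) = [0.244 + 7.1]·1.525e+04 = 1.12e+05 Pa.
Pumping power P = QΔP = 0.155·1.12e+05 = 17360 W = 17.4 kW.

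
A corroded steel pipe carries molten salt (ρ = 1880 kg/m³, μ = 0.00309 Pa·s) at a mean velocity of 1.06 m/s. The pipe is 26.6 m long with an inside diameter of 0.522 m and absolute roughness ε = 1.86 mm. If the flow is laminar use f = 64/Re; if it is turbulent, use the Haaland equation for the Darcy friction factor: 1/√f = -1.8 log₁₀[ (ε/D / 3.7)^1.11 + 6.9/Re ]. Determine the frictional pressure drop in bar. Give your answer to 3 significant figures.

ΔP ≈ 0.0150 bar

Reynolds number Re = ρVD/μ = 1880 · 1.06 · 0.522 / 0.00309 = 3.366e+05.
Re > 4000 → turbulent. Relative roughness ε/D = 0.00186/0.522 = 0.00356. Haaland: 1/√f = -1.8 log₁₀[(0.00356/3.7)^1.11 + 6.9/3.366e+05] = -1.8 log₁₀[0.000449 + 2.05e-05] = 5.992, so f = 0.02785.
Darcy-Weisbach: ΔP = f(L/D)(ρV²/2) = 0.02785·(26.6/0.522)·(1880·1.06²/2) = 0.02785·50.96·1056 = 1499 Pa.
ΔP = 1499 Pa = 0.0150 bar.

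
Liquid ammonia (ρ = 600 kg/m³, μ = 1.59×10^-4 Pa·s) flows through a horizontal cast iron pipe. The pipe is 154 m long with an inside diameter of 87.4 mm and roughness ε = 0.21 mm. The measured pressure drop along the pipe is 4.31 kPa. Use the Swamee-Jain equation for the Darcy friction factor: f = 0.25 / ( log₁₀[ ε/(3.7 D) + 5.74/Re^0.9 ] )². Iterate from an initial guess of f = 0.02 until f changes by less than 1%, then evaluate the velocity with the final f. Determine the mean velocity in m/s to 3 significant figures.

Rearranging Darcy-Weisbach: V = √(2·ΔP·D/(f·L·ρ)). With ε/D = 0.00021/0.0874 = 0.0024, iterate starting from f = 0.02:
  f = 0.02 → V = √(2·4310·0.0874/(0.02·154·600)) = 0.6385 m/s; Re = ρVD/μ = 2.106e+05; f → 0.02553
  f = 0.02553 → V = 0.5652 m/s; Re = 1.864e+05; f → 0.02563
Converged (Δf/f < 1%). With the final f = 0.02563: V = √(2·4310·0.0874/(0.02563·154·600)) = 0.564 m/s.

V ≈ 0.564 m/s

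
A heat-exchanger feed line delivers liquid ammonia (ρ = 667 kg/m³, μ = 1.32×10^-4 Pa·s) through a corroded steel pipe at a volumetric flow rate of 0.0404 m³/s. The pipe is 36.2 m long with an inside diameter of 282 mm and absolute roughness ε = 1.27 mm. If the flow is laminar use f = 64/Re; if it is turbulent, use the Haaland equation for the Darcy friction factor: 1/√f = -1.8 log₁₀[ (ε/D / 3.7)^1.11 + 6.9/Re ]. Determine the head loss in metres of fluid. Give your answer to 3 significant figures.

h_f ≈ 0.0810 m

Cross-sectional area A = πD²/4 = π(0.282)²/4 = 0.06246 m²; mean velocity V = Q/A = 0.0404/0.06246 = 0.6468 m/s.
Reynolds number Re = ρVD/μ = 667 · 0.6468 · 0.282 / 0.000132 = 9.217e+05.
Re > 4000 → turbulent. Relative roughness ε/D = 0.00127/0.282 = 0.0045. Haaland: 1/√f = -1.8 log₁₀[(0.0045/3.7)^1.11 + 6.9/9.217e+05] = -1.8 log₁₀[0.000582 + 7.49e-06] = 5.813, so f = 0.02959.
Darcy-Weisbach: ΔP = f(L/D)(ρV²/2) = 0.02959·(36.2/0.282)·(667·0.6468²/2) = 0.02959·128.4·139.5 = 530 Pa.
Head loss h_f = ΔP/(ρg) = 530/(667·9.81) = 0.0810 m.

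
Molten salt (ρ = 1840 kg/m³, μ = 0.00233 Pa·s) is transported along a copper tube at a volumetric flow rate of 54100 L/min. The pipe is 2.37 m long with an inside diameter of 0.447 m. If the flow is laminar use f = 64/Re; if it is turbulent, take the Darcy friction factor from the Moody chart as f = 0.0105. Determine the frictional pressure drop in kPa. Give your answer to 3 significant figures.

Q = 54100 L/min = 54100/60000 = 0.9017 m³/s.
Cross-sectional area A = πD²/4 = π(0.447)²/4 = 0.1569 m²; mean velocity V = Q/A = 0.9017/0.1569 = 5.746 m/s.
Reynolds number Re = ρVD/μ = 1840 · 5.746 · 0.447 / 0.00233 = 2.028e+06.
Re > 4000 → turbulent; use the Moody-chart value f = 0.0105.
Darcy-Weisbach: ΔP = f(L/D)(ρV²/2) = 0.0105·(2.37/0.447)·(1840·5.746²/2) = 0.0105·5.302·3.037e+04 = 1691 Pa.
ΔP = 1691 Pa = 1.69 kPa.

ΔP ≈ 1.69 kPa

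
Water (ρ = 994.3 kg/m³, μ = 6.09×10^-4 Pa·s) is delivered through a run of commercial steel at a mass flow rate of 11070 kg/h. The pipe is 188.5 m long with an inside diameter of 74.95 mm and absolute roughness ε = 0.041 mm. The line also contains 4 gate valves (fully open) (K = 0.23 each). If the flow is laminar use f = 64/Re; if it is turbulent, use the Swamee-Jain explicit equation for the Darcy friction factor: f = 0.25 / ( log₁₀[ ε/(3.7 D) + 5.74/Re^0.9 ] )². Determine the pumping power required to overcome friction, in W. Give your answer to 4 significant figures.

P ≈ 40.64 W

ṁ = 11070 kg/h = 11070/3600 = 3.075 kg/s.
A = πD²/4 = π(0.07495)²/4 = 0.004412 m²; mean velocity V = ṁ/(ρA) = 3.075/(994.3 · 0.004412) = 0.701 m/s.
Reynolds number Re = ρVD/μ = 994.3 · 0.701 · 0.07495 / 0.000609 = 8.578e+04.
Re > 4000 → turbulent. Relative roughness ε/D = 4.1e-05/0.07495 = 0.000547. Swamee-Jain: f = 0.25/(log₁₀[0.000547/3.7 + 5.74/8.578e+04^0.9])² = 0.25/(log₁₀[0.000148 + 0.000208])² = 0.25/(-3.448)² = 0.02103.
Total minor-loss coefficient ΣK = 4·0.23 = 0.92.
ΔP = [f·L/D + ΣK]·(ρV²/2) = [0.02103·188.5/0.07495 + 0.92]·(994.3·0.701²/2) = [52.88 + 0.92]·244.3 = 1.314e+04 Pa.
Q = ṁ/ρ = 3.075/994.3 = 0.003093 m³/s.
Pumping power P = QΔP = 0.003093·1.314e+04 = 40.642 W = 40.64 W.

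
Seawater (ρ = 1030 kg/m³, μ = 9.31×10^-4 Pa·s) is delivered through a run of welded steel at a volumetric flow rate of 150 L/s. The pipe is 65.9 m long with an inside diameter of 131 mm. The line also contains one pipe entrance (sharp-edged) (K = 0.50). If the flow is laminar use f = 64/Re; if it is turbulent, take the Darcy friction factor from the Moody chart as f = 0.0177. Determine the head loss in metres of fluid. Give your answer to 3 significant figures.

h_f ≈ 59.4 m

Q = 150 L/s = 150/1000 = 0.15 m³/s.
Cross-sectional area A = πD²/4 = π(0.131)²/4 = 0.01348 m²; mean velocity V = Q/A = 0.15/0.01348 = 11.13 m/s.
Reynolds number Re = ρVD/μ = 1030 · 11.13 · 0.131 / 0.000931 = 1.613e+06.
Re > 4000 → turbulent; use the Moody-chart value f = 0.0177.
Total minor-loss coefficient ΣK = 1·0.5 = 0.5.
ΔP = [f·L/D + ΣK]·(ρV²/2) = [0.0177·65.9/0.131 + 0.5]·(1030·11.13²/2) = [8.904 + 0.5]·6.379e+04 = 5.998e+05 Pa.
Head loss h_f = ΔP/(ρg) = 5.998e+05/(1030·9.81) = 59.4 m.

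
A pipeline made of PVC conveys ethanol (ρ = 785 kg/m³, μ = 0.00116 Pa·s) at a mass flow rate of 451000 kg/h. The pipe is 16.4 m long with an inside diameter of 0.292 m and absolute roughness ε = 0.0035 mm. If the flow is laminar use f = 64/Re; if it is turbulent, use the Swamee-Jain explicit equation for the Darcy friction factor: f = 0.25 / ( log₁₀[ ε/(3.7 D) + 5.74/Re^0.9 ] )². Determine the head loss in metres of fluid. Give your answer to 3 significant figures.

ṁ = 451000 kg/h = 451000/3600 = 125.3 kg/s.
A = πD²/4 = π(0.292)²/4 = 0.06697 m²; mean velocity V = ṁ/(ρA) = 125.3/(785 · 0.06697) = 2.383 m/s.
Reynolds number Re = ρVD/μ = 785 · 2.383 · 0.292 / 0.00116 = 4.709e+05.
Re > 4000 → turbulent. Relative roughness ε/D = 3.5e-06/0.292 = 1.2e-05. Swamee-Jain: f = 0.25/(log₁₀[1.2e-05/3.7 + 5.74/4.709e+05^0.9])² = 0.25/(log₁₀[3.24e-06 + 4.5e-05])² = 0.25/(-4.317)² = 0.01342.
Darcy-Weisbach: ΔP = f(L/D)(ρV²/2) = 0.01342·(16.4/0.292)·(785·2.383²/2) = 0.01342·56.16·2229 = 1680 Pa.
Head loss h_f = ΔP/(ρg) = 1680/(785·9.81) = 0.218 m.

h_f ≈ 0.218 m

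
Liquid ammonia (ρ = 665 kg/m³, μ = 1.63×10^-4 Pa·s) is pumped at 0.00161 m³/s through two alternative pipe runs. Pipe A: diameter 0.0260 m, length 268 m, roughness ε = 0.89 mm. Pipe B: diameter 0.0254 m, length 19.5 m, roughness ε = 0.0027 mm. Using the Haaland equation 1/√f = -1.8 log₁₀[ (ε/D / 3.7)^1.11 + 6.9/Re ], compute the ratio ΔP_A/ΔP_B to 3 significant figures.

ΔP_A/ΔP_B ≈ 49.1

Pipe A: V = Q/A = 0.00161/0.0005309 = 3.032 m/s; Re = 3.217e+05; ε/D = 0.0342; Haaland → f = 0.06065; ΔP_A = f(L/D)(ρV²/2) = 1.912e+06 Pa.
Pipe B: V = Q/A = 0.00161/0.0005067 = 3.177 m/s; Re = 3.293e+05; ε/D = 0.000106; Haaland → f = 0.01509; ΔP_B = f(L/D)(ρV²/2) = 3.889e+04 Pa.
ΔP_A/ΔP_B = 1.912e+06/3.889e+04 = 49.1.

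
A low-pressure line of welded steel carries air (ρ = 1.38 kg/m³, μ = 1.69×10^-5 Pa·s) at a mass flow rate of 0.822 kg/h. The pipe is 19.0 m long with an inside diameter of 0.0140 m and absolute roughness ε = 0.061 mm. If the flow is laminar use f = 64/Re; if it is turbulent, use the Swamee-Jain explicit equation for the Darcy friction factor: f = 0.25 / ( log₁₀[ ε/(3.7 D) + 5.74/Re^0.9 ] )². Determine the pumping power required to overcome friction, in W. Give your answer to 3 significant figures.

ṁ = 0.822 kg/h = 0.822/3600 = 0.0002283 kg/s.
A = πD²/4 = π(0.014)²/4 = 0.0001539 m²; mean velocity V = ṁ/(ρA) = 0.0002283/(1.38 · 0.0001539) = 1.075 m/s.
Reynolds number Re = ρVD/μ = 1.38 · 1.075 · 0.014 / 1.69e-05 = 1229.
Re < 2300 → laminar flow, so f = 64/Re = 64/1229 = 0.05209 (the turbulent correlation is not needed).
Darcy-Weisbach: ΔP = f(L/D)(ρV²/2) = 0.05209·(19/0.014)·(1.38·1.075²/2) = 0.05209·1357·0.7971 = 56.35 Pa.
Q = ṁ/ρ = 0.0002283/1.38 = 0.0001655 m³/s.
Pumping power P = QΔP = 0.0001655·56.35 = 0.009323 W = 0.00932 W.

P ≈ 0.00932 W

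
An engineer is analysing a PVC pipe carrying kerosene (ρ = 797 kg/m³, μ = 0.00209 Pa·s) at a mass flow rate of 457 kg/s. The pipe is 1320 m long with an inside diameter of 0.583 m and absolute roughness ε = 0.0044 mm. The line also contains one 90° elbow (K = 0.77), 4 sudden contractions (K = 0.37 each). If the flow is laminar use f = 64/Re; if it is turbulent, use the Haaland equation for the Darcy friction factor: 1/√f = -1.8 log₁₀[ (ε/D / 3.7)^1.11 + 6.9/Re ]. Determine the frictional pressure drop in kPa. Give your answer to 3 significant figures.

A = πD²/4 = π(0.583)²/4 = 0.2669 m²; mean velocity V = ṁ/(ρA) = 457/(797 · 0.2669) = 2.148 m/s.
Reynolds number Re = ρVD/μ = 797 · 2.148 · 0.583 / 0.00209 = 4.775e+05.
Re > 4000 → turbulent. Relative roughness ε/D = 4.4e-06/0.583 = 7.55e-06. Haaland: 1/√f = -1.8 log₁₀[(7.55e-06/3.7)^1.11 + 6.9/4.775e+05] = -1.8 log₁₀[4.83e-07 + 1.44e-05] = 8.687, so f = 0.01325.
Total minor-loss coefficient ΣK = 1·0.77 + 4·0.37 = 2.25.
ΔP = [f·L/D + ΣK]·(ρV²/2) = [0.01325·1320/0.583 + 2.25]·(797·2.148²/2) = [30.01 + 2.25]·1839 = 5.931e+04 Pa.
ΔP = 5.931e+04 Pa = 59.3 kPa.

ΔP ≈ 59.3 kPa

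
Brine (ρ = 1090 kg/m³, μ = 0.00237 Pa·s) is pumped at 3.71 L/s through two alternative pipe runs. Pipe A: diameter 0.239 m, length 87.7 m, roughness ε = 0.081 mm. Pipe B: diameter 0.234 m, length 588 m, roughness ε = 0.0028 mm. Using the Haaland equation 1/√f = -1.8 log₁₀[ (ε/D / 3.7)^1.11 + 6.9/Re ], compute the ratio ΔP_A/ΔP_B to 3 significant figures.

Pipe A: V = Q/A = 0.00371/0.04486 = 0.0827 m/s; Re = 9090; ε/D = 0.000339; Haaland → f = 0.03209; ΔP_A = f(L/D)(ρV²/2) = 43.89 Pa.
Pipe B: V = Q/A = 0.00371/0.04301 = 0.08627 m/s; Re = 9284; ε/D = 1.2e-05; Haaland → f = 0.03154; ΔP_B = f(L/D)(ρV²/2) = 321.4 Pa.
ΔP_A/ΔP_B = 43.89/321.4 = 0.137.

ΔP_A/ΔP_B ≈ 0.137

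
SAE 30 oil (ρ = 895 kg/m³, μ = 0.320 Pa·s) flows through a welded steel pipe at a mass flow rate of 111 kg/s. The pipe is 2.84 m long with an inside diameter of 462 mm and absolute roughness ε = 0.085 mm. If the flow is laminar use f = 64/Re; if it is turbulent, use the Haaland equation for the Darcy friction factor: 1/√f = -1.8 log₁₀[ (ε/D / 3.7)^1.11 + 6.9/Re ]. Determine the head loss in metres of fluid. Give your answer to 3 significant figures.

A = πD²/4 = π(0.462)²/4 = 0.1676 m²; mean velocity V = ṁ/(ρA) = 111/(895 · 0.1676) = 0.7398 m/s.
Reynolds number Re = ρVD/μ = 895 · 0.7398 · 0.462 / 0.32 = 956.
Re < 2300 → laminar flow, so f = 64/Re = 64/956 = 0.06695 (the turbulent correlation is not needed).
Darcy-Weisbach: ΔP = f(L/D)(ρV²/2) = 0.06695·(2.84/0.462)·(895·0.7398²/2) = 0.06695·6.147·244.9 = 100.8 Pa.
Head loss h_f = ΔP/(ρg) = 100.8/(895·9.81) = 0.0115 m.

h_f ≈ 0.0115 m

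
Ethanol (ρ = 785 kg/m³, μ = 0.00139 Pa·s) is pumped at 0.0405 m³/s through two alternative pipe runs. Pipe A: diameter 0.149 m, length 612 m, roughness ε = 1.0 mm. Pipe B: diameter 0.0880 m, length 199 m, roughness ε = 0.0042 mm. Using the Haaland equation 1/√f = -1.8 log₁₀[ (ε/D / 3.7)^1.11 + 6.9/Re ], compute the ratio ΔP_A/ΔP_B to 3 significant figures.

Pipe A: V = Q/A = 0.0405/0.01744 = 2.323 m/s; Re = 1.954e+05; ε/D = 0.00671; Haaland → f = 0.0337; ΔP_A = f(L/D)(ρV²/2) = 2.931e+05 Pa.
Pipe B: V = Q/A = 0.0405/0.006082 = 6.659 m/s; Re = 3.309e+05; ε/D = 4.77e-05; Haaland → f = 0.01453; ΔP_B = f(L/D)(ρV²/2) = 5.717e+05 Pa.
ΔP_A/ΔP_B = 2.931e+05/5.717e+05 = 0.513.

ΔP_A/ΔP_B ≈ 0.513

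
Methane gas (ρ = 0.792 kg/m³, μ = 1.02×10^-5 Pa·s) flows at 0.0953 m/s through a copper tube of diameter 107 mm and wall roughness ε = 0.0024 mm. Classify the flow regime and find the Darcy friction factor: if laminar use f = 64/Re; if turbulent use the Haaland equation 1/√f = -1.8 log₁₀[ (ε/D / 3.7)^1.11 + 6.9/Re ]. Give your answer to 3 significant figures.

Re = ρVD/μ = 0.792·0.0953·0.107/1.02e-05 = 791.8.
Re < 2300 → laminar, so f = 64/Re = 0.08083 (roughness is irrelevant in laminar flow).

f ≈ 0.0808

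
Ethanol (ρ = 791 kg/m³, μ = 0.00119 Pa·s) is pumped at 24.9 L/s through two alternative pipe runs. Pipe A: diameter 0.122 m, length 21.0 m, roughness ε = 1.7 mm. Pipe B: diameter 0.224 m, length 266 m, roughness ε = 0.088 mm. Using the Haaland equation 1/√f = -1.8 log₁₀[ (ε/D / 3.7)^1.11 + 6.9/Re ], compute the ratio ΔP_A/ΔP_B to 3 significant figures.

Pipe A: V = Q/A = 0.0249/0.01169 = 2.13 m/s; Re = 1.727e+05; ε/D = 0.0139; Haaland → f = 0.0429; ΔP_A = f(L/D)(ρV²/2) = 1.325e+04 Pa.
Pipe B: V = Q/A = 0.0249/0.03941 = 0.6318 m/s; Re = 9.408e+04; ε/D = 0.000393; Haaland → f = 0.01978; ΔP_B = f(L/D)(ρV²/2) = 3709 Pa.
ΔP_A/ΔP_B = 1.325e+04/3709 = 3.57.

ΔP_A/ΔP_B ≈ 3.57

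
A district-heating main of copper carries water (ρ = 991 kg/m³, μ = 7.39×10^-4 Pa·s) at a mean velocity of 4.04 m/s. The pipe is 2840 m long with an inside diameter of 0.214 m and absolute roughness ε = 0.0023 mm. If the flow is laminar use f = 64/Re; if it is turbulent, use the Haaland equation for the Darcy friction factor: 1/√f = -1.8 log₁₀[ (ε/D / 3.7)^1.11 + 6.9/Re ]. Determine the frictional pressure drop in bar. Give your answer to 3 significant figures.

Reynolds number Re = ρVD/μ = 991 · 4.04 · 0.214 / 0.000739 = 1.159e+06.
Re > 4000 → turbulent. Relative roughness ε/D = 2.3e-06/0.214 = 1.07e-05. Haaland: 1/√f = -1.8 log₁₀[(1.07e-05/3.7)^1.11 + 6.9/1.159e+06] = -1.8 log₁₀[7.15e-07 + 5.95e-06] = 9.317, so f = 0.01152.
Darcy-Weisbach: ΔP = f(L/D)(ρV²/2) = 0.01152·(2840/0.214)·(991·4.04²/2) = 0.01152·1.327e+04·8087 = 1.236e+06 Pa.
ΔP = 1.236e+06 Pa = 12.4 bar.

ΔP ≈ 12.4 bar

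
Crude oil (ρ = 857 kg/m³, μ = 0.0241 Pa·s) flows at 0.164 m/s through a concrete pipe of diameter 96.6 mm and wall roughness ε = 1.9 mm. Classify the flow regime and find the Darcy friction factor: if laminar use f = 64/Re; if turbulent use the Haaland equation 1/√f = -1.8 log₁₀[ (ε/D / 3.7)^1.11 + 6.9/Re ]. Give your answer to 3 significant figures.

f ≈ 0.114

Re = ρVD/μ = 857·0.164·0.0966/0.0241 = 563.4.
Re < 2300 → laminar, so f = 64/Re = 0.1136 (roughness is irrelevant in laminar flow).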